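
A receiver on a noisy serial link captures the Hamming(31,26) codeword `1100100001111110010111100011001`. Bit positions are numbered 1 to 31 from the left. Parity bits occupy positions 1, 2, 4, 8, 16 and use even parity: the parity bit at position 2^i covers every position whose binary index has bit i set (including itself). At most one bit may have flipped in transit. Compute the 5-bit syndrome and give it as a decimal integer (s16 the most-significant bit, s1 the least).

13

s1: b1⊕b3⊕b5⊕b7⊕b9⊕b11⊕b13⊕b15⊕b17⊕b19⊕b21⊕b23⊕b25⊕b27⊕b29⊕b31 = 1⊕0⊕1⊕0⊕0⊕1⊕1⊕1⊕0⊕0⊕1⊕1⊕0⊕1⊕0⊕1 = 1
s2: b2⊕b3⊕b6⊕b7⊕b10⊕b11⊕b14⊕b15⊕b18⊕b19⊕b22⊕b23⊕b26⊕b27⊕b30⊕b31 = 1⊕0⊕0⊕0⊕1⊕1⊕1⊕1⊕1⊕0⊕1⊕1⊕0⊕1⊕0⊕1 = 0
s4: b4⊕b5⊕b6⊕b7⊕b12⊕b13⊕b14⊕b15⊕b20⊕b21⊕b22⊕b23⊕b28⊕b29⊕b30⊕b31 = 0⊕1⊕0⊕0⊕1⊕1⊕1⊕1⊕1⊕1⊕1⊕1⊕1⊕0⊕0⊕1 = 1
s8: b8⊕b9⊕b10⊕b11⊕b12⊕b13⊕b14⊕b15⊕b24⊕b25⊕b26⊕b27⊕b28⊕b29⊕b30⊕b31 = 0⊕0⊕1⊕1⊕1⊕1⊕1⊕1⊕0⊕0⊕0⊕1⊕1⊕0⊕0⊕1 = 1
s16: b16⊕b17⊕b18⊕b19⊕b20⊕b21⊕b22⊕b23⊕b24⊕b25⊕b26⊕b27⊕b28⊕b29⊕b30⊕b31 = 0⊕0⊕1⊕0⊕1⊕1⊕1⊕1⊕0⊕0⊕0⊕1⊕1⊕0⊕0⊕1 = 0
Syndrome (s16...s1) = 01101 → position 13.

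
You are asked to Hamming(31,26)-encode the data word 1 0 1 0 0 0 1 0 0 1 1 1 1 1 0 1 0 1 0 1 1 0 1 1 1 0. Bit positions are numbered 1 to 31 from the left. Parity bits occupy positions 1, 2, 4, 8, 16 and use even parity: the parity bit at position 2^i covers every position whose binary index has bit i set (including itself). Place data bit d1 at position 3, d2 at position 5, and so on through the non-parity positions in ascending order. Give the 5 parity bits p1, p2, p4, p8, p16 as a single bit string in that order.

10000

Place data bits at non-power-of-two positions: b3=1, b5=0, b6=1, b7=0, b9=0, b10=0, b11=1, b12=0, b13=0, b14=1, b15=1, b17=1, b18=1, b19=1, b20=0, b21=1, b22=0, b23=1, b24=0, b25=1, b26=1, b27=0, b28=1, b29=1, b30=1, b31=0.
p1 = XOR of data positions {3,5,7,9,11,13,15,17,19,21,23,25,27,29,31} = 1⊕0⊕0⊕0⊕1⊕0⊕1⊕1⊕1⊕1⊕1⊕1⊕0⊕1⊕0 = 1
p2 = XOR of data positions {3,6,7,10,11,14,15,18,19,22,23,26,27,30,31} = 1⊕1⊕0⊕0⊕1⊕1⊕1⊕1⊕1⊕0⊕1⊕1⊕0⊕1⊕0 = 0
p4 = XOR of data positions {5,6,7,12,13,14,15,20,21,22,23,28,29,30,31} = 0⊕1⊕0⊕0⊕0⊕1⊕1⊕0⊕1⊕0⊕1⊕1⊕1⊕1⊕0 = 0
p8 = XOR of data positions {9,10,11,12,13,14,15,24,25,26,27,28,29,30,31} = 0⊕0⊕1⊕0⊕0⊕1⊕1⊕0⊕1⊕1⊕0⊕1⊕1⊕1⊕0 = 0
p16 = XOR of data positions {17,18,19,20,21,22,23,24,25,26,27,28,29,30,31} = 1⊕1⊕1⊕0⊕1⊕0⊕1⊕0⊕1⊕1⊕0⊕1⊕1⊕1⊕0 = 0
Parity bits p1,p2,p4,p8,p16 = 10000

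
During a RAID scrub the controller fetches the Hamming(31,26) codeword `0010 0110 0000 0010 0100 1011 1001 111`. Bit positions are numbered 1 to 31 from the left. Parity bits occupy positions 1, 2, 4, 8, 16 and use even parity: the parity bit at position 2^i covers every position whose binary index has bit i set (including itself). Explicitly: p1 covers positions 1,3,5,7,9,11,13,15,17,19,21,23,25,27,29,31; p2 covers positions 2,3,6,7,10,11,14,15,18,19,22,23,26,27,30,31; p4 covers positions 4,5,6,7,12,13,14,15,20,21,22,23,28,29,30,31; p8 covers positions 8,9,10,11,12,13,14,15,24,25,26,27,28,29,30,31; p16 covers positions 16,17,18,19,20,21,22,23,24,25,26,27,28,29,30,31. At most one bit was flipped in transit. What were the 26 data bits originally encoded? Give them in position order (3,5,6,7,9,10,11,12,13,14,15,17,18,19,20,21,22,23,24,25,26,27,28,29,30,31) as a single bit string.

10110000001010010111000111

s1: b1⊕b3⊕b5⊕b7⊕b9⊕b11⊕b13⊕b15⊕b17⊕b19⊕b21⊕b23⊕b25⊕b27⊕b29⊕b31 = 0⊕1⊕0⊕1⊕0⊕0⊕0⊕1⊕0⊕0⊕1⊕1⊕1⊕0⊕1⊕1 = 0
s2: b2⊕b3⊕b6⊕b7⊕b10⊕b11⊕b14⊕b15⊕b18⊕b19⊕b22⊕b23⊕b26⊕b27⊕b30⊕b31 = 0⊕1⊕1⊕1⊕0⊕0⊕0⊕1⊕1⊕0⊕0⊕1⊕0⊕0⊕1⊕1 = 0
s4: b4⊕b5⊕b6⊕b7⊕b12⊕b13⊕b14⊕b15⊕b20⊕b21⊕b22⊕b23⊕b28⊕b29⊕b30⊕b31 = 0⊕0⊕1⊕1⊕0⊕0⊕0⊕1⊕0⊕1⊕0⊕1⊕1⊕1⊕1⊕1 = 1
s8: b8⊕b9⊕b10⊕b11⊕b12⊕b13⊕b14⊕b15⊕b24⊕b25⊕b26⊕b27⊕b28⊕b29⊕b30⊕b31 = 0⊕0⊕0⊕0⊕0⊕0⊕0⊕1⊕1⊕1⊕0⊕0⊕1⊕1⊕1⊕1 = 1
s16: b16⊕b17⊕b18⊕b19⊕b20⊕b21⊕b22⊕b23⊕b24⊕b25⊕b26⊕b27⊕b28⊕b29⊕b30⊕b31 = 0⊕0⊕1⊕0⊕0⊕1⊕0⊕1⊕1⊕1⊕0⊕0⊕1⊕1⊕1⊕1 = 1
Syndrome (s16...s1) = 11100 → position 28.
Flip bit 28: corrected codeword = 0010011000000010010010111000111
Data bits at positions 3,5,6,7,9,10,11,12,13,14,15,17,18,19,20,21,22,23,24,25,26,27,28,29,30,31: 10110000001010010111000111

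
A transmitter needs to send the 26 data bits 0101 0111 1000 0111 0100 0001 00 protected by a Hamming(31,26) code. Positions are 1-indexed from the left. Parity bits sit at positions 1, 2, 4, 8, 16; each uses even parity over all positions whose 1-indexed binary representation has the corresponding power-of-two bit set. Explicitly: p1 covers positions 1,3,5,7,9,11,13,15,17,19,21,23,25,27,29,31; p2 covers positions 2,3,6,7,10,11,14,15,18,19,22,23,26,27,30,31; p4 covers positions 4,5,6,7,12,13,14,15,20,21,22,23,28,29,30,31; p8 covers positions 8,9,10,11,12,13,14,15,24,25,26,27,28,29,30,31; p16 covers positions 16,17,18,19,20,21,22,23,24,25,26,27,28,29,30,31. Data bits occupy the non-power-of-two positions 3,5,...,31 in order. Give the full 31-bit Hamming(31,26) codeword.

Place data bits at non-power-of-two positions: b3=0, b5=1, b6=0, b7=1, b9=0, b10=1, b11=1, b12=1, b13=1, b14=0, b15=0, b17=0, b18=0, b19=1, b20=1, b21=1, b22=0, b23=1, b24=0, b25=0, b26=0, b27=0, b28=0, b29=1, b30=0, b31=0.
p1 = XOR of data positions {3,5,7,9,11,13,15,17,19,21,23,25,27,29,31} = 0⊕1⊕1⊕0⊕1⊕1⊕0⊕0⊕1⊕1⊕1⊕0⊕0⊕1⊕0 = 0
p2 = XOR of data positions {3,6,7,10,11,14,15,18,19,22,23,26,27,30,31} = 0⊕0⊕1⊕1⊕1⊕0⊕0⊕0⊕1⊕0⊕1⊕0⊕0⊕0⊕0 = 1
p4 = XOR of data positions {5,6,7,12,13,14,15,20,21,22,23,28,29,30,31} = 1⊕0⊕1⊕1⊕1⊕0⊕0⊕1⊕1⊕0⊕1⊕0⊕1⊕0⊕0 = 0
p8 = XOR of data positions {9,10,11,12,13,14,15,24,25,26,27,28,29,30,31} = 0⊕1⊕1⊕1⊕1⊕0⊕0⊕0⊕0⊕0⊕0⊕0⊕1⊕0⊕0 = 1
p16 = XOR of data positions {17,18,19,20,21,22,23,24,25,26,27,28,29,30,31} = 0⊕0⊕1⊕1⊕1⊕0⊕1⊕0⊕0⊕0⊕0⊕0⊕1⊕0⊕0 = 1
Codeword b1..b31 = 0100101101111001001110100000100

0100101101111001001110100000100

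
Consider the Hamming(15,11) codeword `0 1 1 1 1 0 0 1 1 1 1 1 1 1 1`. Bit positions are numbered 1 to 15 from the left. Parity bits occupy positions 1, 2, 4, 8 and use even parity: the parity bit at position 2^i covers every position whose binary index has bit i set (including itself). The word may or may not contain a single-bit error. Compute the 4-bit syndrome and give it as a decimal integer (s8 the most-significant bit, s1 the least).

0

s1: b1⊕b3⊕b5⊕b7⊕b9⊕b11⊕b13⊕b15 = 0⊕1⊕1⊕0⊕1⊕1⊕1⊕1 = 0
s2: b2⊕b3⊕b6⊕b7⊕b10⊕b11⊕b14⊕b15 = 1⊕1⊕0⊕0⊕1⊕1⊕1⊕1 = 0
s4: b4⊕b5⊕b6⊕b7⊕b12⊕b13⊕b14⊕b15 = 1⊕1⊕0⊕0⊕1⊕1⊕1⊕1 = 0
s8: b8⊕b9⊕b10⊕b11⊕b12⊕b13⊕b14⊕b15 = 1⊕1⊕1⊕1⊕1⊕1⊕1⊕1 = 0
Syndrome (s8...s1) = 0000 → position 0 (no error).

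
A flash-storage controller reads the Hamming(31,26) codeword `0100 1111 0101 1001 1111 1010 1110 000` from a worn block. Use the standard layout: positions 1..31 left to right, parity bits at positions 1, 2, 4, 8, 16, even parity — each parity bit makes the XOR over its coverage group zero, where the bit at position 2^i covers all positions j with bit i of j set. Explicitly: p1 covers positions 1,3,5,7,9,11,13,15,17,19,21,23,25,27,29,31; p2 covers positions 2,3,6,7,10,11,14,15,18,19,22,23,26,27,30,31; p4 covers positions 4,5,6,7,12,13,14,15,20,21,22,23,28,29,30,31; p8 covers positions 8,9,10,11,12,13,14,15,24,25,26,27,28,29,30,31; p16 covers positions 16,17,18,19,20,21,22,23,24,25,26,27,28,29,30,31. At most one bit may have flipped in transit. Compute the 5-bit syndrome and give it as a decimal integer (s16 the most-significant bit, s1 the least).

11

s1: b1⊕b3⊕b5⊕b7⊕b9⊕b11⊕b13⊕b15⊕b17⊕b19⊕b21⊕b23⊕b25⊕b27⊕b29⊕b31 = 0⊕0⊕1⊕1⊕0⊕0⊕1⊕0⊕1⊕1⊕1⊕1⊕1⊕1⊕0⊕0 = 1
s2: b2⊕b3⊕b6⊕b7⊕b10⊕b11⊕b14⊕b15⊕b18⊕b19⊕b22⊕b23⊕b26⊕b27⊕b30⊕b31 = 1⊕0⊕1⊕1⊕1⊕0⊕0⊕0⊕1⊕1⊕0⊕1⊕1⊕1⊕0⊕0 = 1
s4: b4⊕b5⊕b6⊕b7⊕b12⊕b13⊕b14⊕b15⊕b20⊕b21⊕b22⊕b23⊕b28⊕b29⊕b30⊕b31 = 0⊕1⊕1⊕1⊕1⊕1⊕0⊕0⊕1⊕1⊕0⊕1⊕0⊕0⊕0⊕0 = 0
s8: b8⊕b9⊕b10⊕b11⊕b12⊕b13⊕b14⊕b15⊕b24⊕b25⊕b26⊕b27⊕b28⊕b29⊕b30⊕b31 = 1⊕0⊕1⊕0⊕1⊕1⊕0⊕0⊕0⊕1⊕1⊕1⊕0⊕0⊕0⊕0 = 1
s16: b16⊕b17⊕b18⊕b19⊕b20⊕b21⊕b22⊕b23⊕b24⊕b25⊕b26⊕b27⊕b28⊕b29⊕b30⊕b31 = 1⊕1⊕1⊕1⊕1⊕1⊕0⊕1⊕0⊕1⊕1⊕1⊕0⊕0⊕0⊕0 = 0
Syndrome (s16...s1) = 01011 → position 11.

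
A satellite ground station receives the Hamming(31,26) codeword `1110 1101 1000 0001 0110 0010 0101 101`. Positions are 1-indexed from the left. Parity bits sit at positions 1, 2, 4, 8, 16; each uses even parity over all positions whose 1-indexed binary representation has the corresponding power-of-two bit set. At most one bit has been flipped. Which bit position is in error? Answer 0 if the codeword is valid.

s1: b1⊕b3⊕b5⊕b7⊕b9⊕b11⊕b13⊕b15⊕b17⊕b19⊕b21⊕b23⊕b25⊕b27⊕b29⊕b31 = 1⊕1⊕1⊕0⊕1⊕0⊕0⊕0⊕0⊕1⊕0⊕1⊕0⊕0⊕1⊕1 = 0
s2: b2⊕b3⊕b6⊕b7⊕b10⊕b11⊕b14⊕b15⊕b18⊕b19⊕b22⊕b23⊕b26⊕b27⊕b30⊕b31 = 1⊕1⊕1⊕0⊕0⊕0⊕0⊕0⊕1⊕1⊕0⊕1⊕1⊕0⊕0⊕1 = 0
s4: b4⊕b5⊕b6⊕b7⊕b12⊕b13⊕b14⊕b15⊕b20⊕b21⊕b22⊕b23⊕b28⊕b29⊕b30⊕b31 = 0⊕1⊕1⊕0⊕0⊕0⊕0⊕0⊕0⊕0⊕0⊕1⊕1⊕1⊕0⊕1 = 0
s8: b8⊕b9⊕b10⊕b11⊕b12⊕b13⊕b14⊕b15⊕b24⊕b25⊕b26⊕b27⊕b28⊕b29⊕b30⊕b31 = 1⊕1⊕0⊕0⊕0⊕0⊕0⊕0⊕0⊕0⊕1⊕0⊕1⊕1⊕0⊕1 = 0
s16: b16⊕b17⊕b18⊕b19⊕b20⊕b21⊕b22⊕b23⊕b24⊕b25⊕b26⊕b27⊕b28⊕b29⊕b30⊕b31 = 1⊕0⊕1⊕1⊕0⊕0⊕0⊕1⊕0⊕0⊕1⊕0⊕1⊕1⊕0⊕1 = 0
Syndrome (s16...s1) = 00000 → position 0 (no error).

0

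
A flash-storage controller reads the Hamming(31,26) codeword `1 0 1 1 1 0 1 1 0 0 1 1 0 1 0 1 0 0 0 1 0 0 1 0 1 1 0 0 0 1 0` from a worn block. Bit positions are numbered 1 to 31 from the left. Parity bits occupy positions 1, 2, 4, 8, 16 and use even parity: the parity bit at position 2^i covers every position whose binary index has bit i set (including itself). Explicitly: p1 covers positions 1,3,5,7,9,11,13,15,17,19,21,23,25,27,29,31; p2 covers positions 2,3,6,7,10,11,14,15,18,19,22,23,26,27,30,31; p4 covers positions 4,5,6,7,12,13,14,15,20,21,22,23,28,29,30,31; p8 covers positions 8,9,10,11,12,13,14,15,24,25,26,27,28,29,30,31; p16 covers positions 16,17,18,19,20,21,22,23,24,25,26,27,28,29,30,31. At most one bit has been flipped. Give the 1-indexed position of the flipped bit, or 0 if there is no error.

11

s1: b1⊕b3⊕b5⊕b7⊕b9⊕b11⊕b13⊕b15⊕b17⊕b19⊕b21⊕b23⊕b25⊕b27⊕b29⊕b31 = 1⊕1⊕1⊕1⊕0⊕1⊕0⊕0⊕0⊕0⊕0⊕1⊕1⊕0⊕0⊕0 = 1
s2: b2⊕b3⊕b6⊕b7⊕b10⊕b11⊕b14⊕b15⊕b18⊕b19⊕b22⊕b23⊕b26⊕b27⊕b30⊕b31 = 0⊕1⊕0⊕1⊕0⊕1⊕1⊕0⊕0⊕0⊕0⊕1⊕1⊕0⊕1⊕0 = 1
s4: b4⊕b5⊕b6⊕b7⊕b12⊕b13⊕b14⊕b15⊕b20⊕b21⊕b22⊕b23⊕b28⊕b29⊕b30⊕b31 = 1⊕1⊕0⊕1⊕1⊕0⊕1⊕0⊕1⊕0⊕0⊕1⊕0⊕0⊕1⊕0 = 0
s8: b8⊕b9⊕b10⊕b11⊕b12⊕b13⊕b14⊕b15⊕b24⊕b25⊕b26⊕b27⊕b28⊕b29⊕b30⊕b31 = 1⊕0⊕0⊕1⊕1⊕0⊕1⊕0⊕0⊕1⊕1⊕0⊕0⊕0⊕1⊕0 = 1
s16: b16⊕b17⊕b18⊕b19⊕b20⊕b21⊕b22⊕b23⊕b24⊕b25⊕b26⊕b27⊕b28⊕b29⊕b30⊕b31 = 1⊕0⊕0⊕0⊕1⊕0⊕0⊕1⊕0⊕1⊕1⊕0⊕0⊕0⊕1⊕0 = 0
Syndrome (s16...s1) = 01011 → position 11.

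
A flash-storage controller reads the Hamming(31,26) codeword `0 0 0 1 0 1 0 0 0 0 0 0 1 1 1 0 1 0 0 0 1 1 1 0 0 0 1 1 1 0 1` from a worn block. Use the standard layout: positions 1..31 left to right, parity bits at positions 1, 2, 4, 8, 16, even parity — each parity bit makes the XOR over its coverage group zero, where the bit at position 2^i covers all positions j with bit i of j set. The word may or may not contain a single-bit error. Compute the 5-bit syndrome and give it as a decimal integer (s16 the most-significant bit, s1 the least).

s1: b1⊕b3⊕b5⊕b7⊕b9⊕b11⊕b13⊕b15⊕b17⊕b19⊕b21⊕b23⊕b25⊕b27⊕b29⊕b31 = 0⊕0⊕0⊕0⊕0⊕0⊕1⊕1⊕1⊕0⊕1⊕1⊕0⊕1⊕1⊕1 = 0
s2: b2⊕b3⊕b6⊕b7⊕b10⊕b11⊕b14⊕b15⊕b18⊕b19⊕b22⊕b23⊕b26⊕b27⊕b30⊕b31 = 0⊕0⊕1⊕0⊕0⊕0⊕1⊕1⊕0⊕0⊕1⊕1⊕0⊕1⊕0⊕1 = 1
s4: b4⊕b5⊕b6⊕b7⊕b12⊕b13⊕b14⊕b15⊕b20⊕b21⊕b22⊕b23⊕b28⊕b29⊕b30⊕b31 = 1⊕0⊕1⊕0⊕0⊕1⊕1⊕1⊕0⊕1⊕1⊕1⊕1⊕1⊕0⊕1 = 1
s8: b8⊕b9⊕b10⊕b11⊕b12⊕b13⊕b14⊕b15⊕b24⊕b25⊕b26⊕b27⊕b28⊕b29⊕b30⊕b31 = 0⊕0⊕0⊕0⊕0⊕1⊕1⊕1⊕0⊕0⊕0⊕1⊕1⊕1⊕0⊕1 = 1
s16: b16⊕b17⊕b18⊕b19⊕b20⊕b21⊕b22⊕b23⊕b24⊕b25⊕b26⊕b27⊕b28⊕b29⊕b30⊕b31 = 0⊕1⊕0⊕0⊕0⊕1⊕1⊕1⊕0⊕0⊕0⊕1⊕1⊕1⊕0⊕1 = 0
Syndrome (s16...s1) = 01110 → position 14.

14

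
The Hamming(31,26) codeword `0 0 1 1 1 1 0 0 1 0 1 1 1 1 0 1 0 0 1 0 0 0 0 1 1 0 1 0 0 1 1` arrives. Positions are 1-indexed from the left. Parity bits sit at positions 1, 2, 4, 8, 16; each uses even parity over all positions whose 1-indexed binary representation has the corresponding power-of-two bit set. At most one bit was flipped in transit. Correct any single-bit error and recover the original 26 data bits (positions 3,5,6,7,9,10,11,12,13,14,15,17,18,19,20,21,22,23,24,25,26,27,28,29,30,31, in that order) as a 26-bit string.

s1: b1⊕b3⊕b5⊕b7⊕b9⊕b11⊕b13⊕b15⊕b17⊕b19⊕b21⊕b23⊕b25⊕b27⊕b29⊕b31 = 0⊕1⊕1⊕0⊕1⊕1⊕1⊕0⊕0⊕1⊕0⊕0⊕1⊕1⊕0⊕1 = 1
s2: b2⊕b3⊕b6⊕b7⊕b10⊕b11⊕b14⊕b15⊕b18⊕b19⊕b22⊕b23⊕b26⊕b27⊕b30⊕b31 = 0⊕1⊕1⊕0⊕0⊕1⊕1⊕0⊕0⊕1⊕0⊕0⊕0⊕1⊕1⊕1 = 0
s4: b4⊕b5⊕b6⊕b7⊕b12⊕b13⊕b14⊕b15⊕b20⊕b21⊕b22⊕b23⊕b28⊕b29⊕b30⊕b31 = 1⊕1⊕1⊕0⊕1⊕1⊕1⊕0⊕0⊕0⊕0⊕0⊕0⊕0⊕1⊕1 = 0
s8: b8⊕b9⊕b10⊕b11⊕b12⊕b13⊕b14⊕b15⊕b24⊕b25⊕b26⊕b27⊕b28⊕b29⊕b30⊕b31 = 0⊕1⊕0⊕1⊕1⊕1⊕1⊕0⊕1⊕1⊕0⊕1⊕0⊕0⊕1⊕1 = 0
s16: b16⊕b17⊕b18⊕b19⊕b20⊕b21⊕b22⊕b23⊕b24⊕b25⊕b26⊕b27⊕b28⊕b29⊕b30⊕b31 = 1⊕0⊕0⊕1⊕0⊕0⊕0⊕0⊕1⊕1⊕0⊕1⊕0⊕0⊕1⊕1 = 1
Syndrome (s16...s1) = 10001 → position 17.
Flip bit 17: corrected codeword = 0011110010111101101000011010011
Data bits at positions 3,5,6,7,9,10,11,12,13,14,15,17,18,19,20,21,22,23,24,25,26,27,28,29,30,31: 11101011110101000011010011

11101011110101000011010011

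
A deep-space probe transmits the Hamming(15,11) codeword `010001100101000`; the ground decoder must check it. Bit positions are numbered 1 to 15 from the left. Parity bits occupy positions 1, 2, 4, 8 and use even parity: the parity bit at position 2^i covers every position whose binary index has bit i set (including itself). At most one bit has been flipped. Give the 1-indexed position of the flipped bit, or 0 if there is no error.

s1: b1⊕b3⊕b5⊕b7⊕b9⊕b11⊕b13⊕b15 = 0⊕0⊕0⊕1⊕0⊕0⊕0⊕0 = 1
s2: b2⊕b3⊕b6⊕b7⊕b10⊕b11⊕b14⊕b15 = 1⊕0⊕1⊕1⊕1⊕0⊕0⊕0 = 0
s4: b4⊕b5⊕b6⊕b7⊕b12⊕b13⊕b14⊕b15 = 0⊕0⊕1⊕1⊕1⊕0⊕0⊕0 = 1
s8: b8⊕b9⊕b10⊕b11⊕b12⊕b13⊕b14⊕b15 = 0⊕0⊕1⊕0⊕1⊕0⊕0⊕0 = 0
Syndrome (s8...s1) = 0101 → position 5.

5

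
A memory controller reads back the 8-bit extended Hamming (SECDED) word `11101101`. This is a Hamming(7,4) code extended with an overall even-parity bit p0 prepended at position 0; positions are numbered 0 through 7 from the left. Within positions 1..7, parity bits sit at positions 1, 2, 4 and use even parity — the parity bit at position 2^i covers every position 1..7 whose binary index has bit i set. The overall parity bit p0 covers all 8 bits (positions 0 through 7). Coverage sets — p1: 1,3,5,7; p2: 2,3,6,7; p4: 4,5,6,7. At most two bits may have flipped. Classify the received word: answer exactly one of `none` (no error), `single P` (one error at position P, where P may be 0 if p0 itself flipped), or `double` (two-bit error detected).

s1: b1⊕b3⊕b5⊕b7 = 1⊕0⊕1⊕1 = 1
s2: b2⊕b3⊕b6⊕b7 = 1⊕0⊕0⊕1 = 0
s4: b4⊕b5⊕b6⊕b7 = 1⊕1⊕0⊕1 = 1
Syndrome (s4...s1) = 101 → position 5.
Overall parity (XOR of all 8 bits, including p0): 1⊕1⊕1⊕0⊕1⊕1⊕0⊕1 = 0
Overall=0, syndrome position=5 → double-bit error detected (uncorrectable).

double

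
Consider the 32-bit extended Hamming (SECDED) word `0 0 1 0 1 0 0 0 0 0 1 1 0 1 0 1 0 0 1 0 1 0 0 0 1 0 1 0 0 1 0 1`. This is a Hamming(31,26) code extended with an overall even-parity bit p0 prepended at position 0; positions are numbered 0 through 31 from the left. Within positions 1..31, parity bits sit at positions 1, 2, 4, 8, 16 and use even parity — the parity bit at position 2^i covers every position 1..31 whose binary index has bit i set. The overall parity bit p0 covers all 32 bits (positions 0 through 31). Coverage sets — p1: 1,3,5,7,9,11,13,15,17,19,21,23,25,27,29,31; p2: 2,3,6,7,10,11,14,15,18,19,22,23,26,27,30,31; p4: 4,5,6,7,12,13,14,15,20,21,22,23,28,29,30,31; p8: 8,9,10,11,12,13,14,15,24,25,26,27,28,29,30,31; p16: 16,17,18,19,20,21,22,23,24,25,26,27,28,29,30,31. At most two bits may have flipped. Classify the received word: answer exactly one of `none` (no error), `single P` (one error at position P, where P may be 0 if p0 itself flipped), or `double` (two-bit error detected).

s1: b1⊕b3⊕b5⊕b7⊕b9⊕b11⊕b13⊕b15⊕b17⊕b19⊕b21⊕b23⊕b25⊕b27⊕b29⊕b31 = 0⊕0⊕0⊕0⊕0⊕1⊕1⊕1⊕0⊕0⊕0⊕0⊕0⊕0⊕1⊕1 = 1
s2: b2⊕b3⊕b6⊕b7⊕b10⊕b11⊕b14⊕b15⊕b18⊕b19⊕b22⊕b23⊕b26⊕b27⊕b30⊕b31 = 1⊕0⊕0⊕0⊕1⊕1⊕0⊕1⊕1⊕0⊕0⊕0⊕1⊕0⊕0⊕1 = 1
s4: b4⊕b5⊕b6⊕b7⊕b12⊕b13⊕b14⊕b15⊕b20⊕b21⊕b22⊕b23⊕b28⊕b29⊕b30⊕b31 = 1⊕0⊕0⊕0⊕0⊕1⊕0⊕1⊕1⊕0⊕0⊕0⊕0⊕1⊕0⊕1 = 0
s8: b8⊕b9⊕b10⊕b11⊕b12⊕b13⊕b14⊕b15⊕b24⊕b25⊕b26⊕b27⊕b28⊕b29⊕b30⊕b31 = 0⊕0⊕1⊕1⊕0⊕1⊕0⊕1⊕1⊕0⊕1⊕0⊕0⊕1⊕0⊕1 = 0
s16: b16⊕b17⊕b18⊕b19⊕b20⊕b21⊕b22⊕b23⊕b24⊕b25⊕b26⊕b27⊕b28⊕b29⊕b30⊕b31 = 0⊕0⊕1⊕0⊕1⊕0⊕0⊕0⊕1⊕0⊕1⊕0⊕0⊕1⊕0⊕1 = 0
Syndrome (s16...s1) = 00011 → position 3.
Overall parity (XOR of all 32 bits, including p0): 0⊕0⊕1⊕0⊕1⊕0⊕0⊕0⊕0⊕0⊕1⊕1⊕0⊕1⊕0⊕1⊕0⊕0⊕1⊕0⊕1⊕0⊕0⊕0⊕1⊕0⊕1⊕0⊕0⊕1⊕0⊕1 = 0
Overall=0, syndrome position=3 → double-bit error detected (uncorrectable).

double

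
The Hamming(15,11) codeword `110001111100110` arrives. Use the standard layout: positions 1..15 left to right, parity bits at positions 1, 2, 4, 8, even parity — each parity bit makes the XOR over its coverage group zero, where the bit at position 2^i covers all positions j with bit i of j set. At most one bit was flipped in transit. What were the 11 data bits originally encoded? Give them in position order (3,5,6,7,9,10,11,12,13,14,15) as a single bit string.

00111000110

s1: b1⊕b3⊕b5⊕b7⊕b9⊕b11⊕b13⊕b15 = 1⊕0⊕0⊕1⊕1⊕0⊕1⊕0 = 0
s2: b2⊕b3⊕b6⊕b7⊕b10⊕b11⊕b14⊕b15 = 1⊕0⊕1⊕1⊕1⊕0⊕1⊕0 = 1
s4: b4⊕b5⊕b6⊕b7⊕b12⊕b13⊕b14⊕b15 = 0⊕0⊕1⊕1⊕0⊕1⊕1⊕0 = 0
s8: b8⊕b9⊕b10⊕b11⊕b12⊕b13⊕b14⊕b15 = 1⊕1⊕1⊕0⊕0⊕1⊕1⊕0 = 1
Syndrome (s8...s1) = 1010 → position 10.
Flip bit 10: corrected codeword = 110001111000110
Data bits at positions 3,5,6,7,9,10,11,12,13,14,15: 00111000110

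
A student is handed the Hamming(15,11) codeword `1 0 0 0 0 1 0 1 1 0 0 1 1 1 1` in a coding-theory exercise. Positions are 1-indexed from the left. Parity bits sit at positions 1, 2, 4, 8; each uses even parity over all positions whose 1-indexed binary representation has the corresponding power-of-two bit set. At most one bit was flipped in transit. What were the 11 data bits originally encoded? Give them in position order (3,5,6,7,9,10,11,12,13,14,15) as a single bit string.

00001001111

s1: b1⊕b3⊕b5⊕b7⊕b9⊕b11⊕b13⊕b15 = 1⊕0⊕0⊕0⊕1⊕0⊕1⊕1 = 0
s2: b2⊕b3⊕b6⊕b7⊕b10⊕b11⊕b14⊕b15 = 0⊕0⊕1⊕0⊕0⊕0⊕1⊕1 = 1
s4: b4⊕b5⊕b6⊕b7⊕b12⊕b13⊕b14⊕b15 = 0⊕0⊕1⊕0⊕1⊕1⊕1⊕1 = 1
s8: b8⊕b9⊕b10⊕b11⊕b12⊕b13⊕b14⊕b15 = 1⊕1⊕0⊕0⊕1⊕1⊕1⊕1 = 0
Syndrome (s8...s1) = 0110 → position 6.
Flip bit 6: corrected codeword = 100000011001111
Data bits at positions 3,5,6,7,9,10,11,12,13,14,15: 00001001111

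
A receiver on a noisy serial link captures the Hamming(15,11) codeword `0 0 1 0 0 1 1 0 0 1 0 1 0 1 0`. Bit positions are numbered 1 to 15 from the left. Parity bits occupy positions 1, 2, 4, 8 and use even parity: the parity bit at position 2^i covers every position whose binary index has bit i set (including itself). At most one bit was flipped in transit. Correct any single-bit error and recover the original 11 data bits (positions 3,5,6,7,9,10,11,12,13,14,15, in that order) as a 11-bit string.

s1: b1⊕b3⊕b5⊕b7⊕b9⊕b11⊕b13⊕b15 = 0⊕1⊕0⊕1⊕0⊕0⊕0⊕0 = 0
s2: b2⊕b3⊕b6⊕b7⊕b10⊕b11⊕b14⊕b15 = 0⊕1⊕1⊕1⊕1⊕0⊕1⊕0 = 1
s4: b4⊕b5⊕b6⊕b7⊕b12⊕b13⊕b14⊕b15 = 0⊕0⊕1⊕1⊕1⊕0⊕1⊕0 = 0
s8: b8⊕b9⊕b10⊕b11⊕b12⊕b13⊕b14⊕b15 = 0⊕0⊕1⊕0⊕1⊕0⊕1⊕0 = 1
Syndrome (s8...s1) = 1010 → position 10.
Flip bit 10: corrected codeword = 001001100001010
Data bits at positions 3,5,6,7,9,10,11,12,13,14,15: 10110001010

10110001010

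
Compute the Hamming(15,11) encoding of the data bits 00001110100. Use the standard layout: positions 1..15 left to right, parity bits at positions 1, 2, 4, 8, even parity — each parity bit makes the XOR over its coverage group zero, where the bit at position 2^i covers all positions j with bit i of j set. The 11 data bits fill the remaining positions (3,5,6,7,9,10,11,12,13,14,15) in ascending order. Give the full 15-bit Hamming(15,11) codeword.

Place data bits at non-power-of-two positions: b3=0, b5=0, b6=0, b7=0, b9=1, b10=1, b11=1, b12=0, b13=1, b14=0, b15=0.
p1 = XOR of data positions {3,5,7,9,11,13,15} = 0⊕0⊕0⊕1⊕1⊕1⊕0 = 1
p2 = XOR of data positions {3,6,7,10,11,14,15} = 0⊕0⊕0⊕1⊕1⊕0⊕0 = 0
p4 = XOR of data positions {5,6,7,12,13,14,15} = 0⊕0⊕0⊕0⊕1⊕0⊕0 = 1
p8 = XOR of data positions {9,10,11,12,13,14,15} = 1⊕1⊕1⊕0⊕1⊕0⊕0 = 0
Codeword b1..b15 = 100100001110100

100100001110100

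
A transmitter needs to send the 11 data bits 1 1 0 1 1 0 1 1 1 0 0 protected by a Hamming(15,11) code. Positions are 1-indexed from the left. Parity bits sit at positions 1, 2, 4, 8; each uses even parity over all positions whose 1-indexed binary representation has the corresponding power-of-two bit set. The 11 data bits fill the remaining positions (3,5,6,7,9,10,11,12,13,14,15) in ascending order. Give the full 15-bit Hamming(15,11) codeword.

011010101011100

Place data bits at non-power-of-two positions: b3=1, b5=1, b6=0, b7=1, b9=1, b10=0, b11=1, b12=1, b13=1, b14=0, b15=0.
p1 = XOR of data positions {3,5,7,9,11,13,15} = 1⊕1⊕1⊕1⊕1⊕1⊕0 = 0
p2 = XOR of data positions {3,6,7,10,11,14,15} = 1⊕0⊕1⊕0⊕1⊕0⊕0 = 1
p4 = XOR of data positions {5,6,7,12,13,14,15} = 1⊕0⊕1⊕1⊕1⊕0⊕0 = 0
p8 = XOR of data positions {9,10,11,12,13,14,15} = 1⊕0⊕1⊕1⊕1⊕0⊕0 = 0
Codeword b1..b15 = 011010101011100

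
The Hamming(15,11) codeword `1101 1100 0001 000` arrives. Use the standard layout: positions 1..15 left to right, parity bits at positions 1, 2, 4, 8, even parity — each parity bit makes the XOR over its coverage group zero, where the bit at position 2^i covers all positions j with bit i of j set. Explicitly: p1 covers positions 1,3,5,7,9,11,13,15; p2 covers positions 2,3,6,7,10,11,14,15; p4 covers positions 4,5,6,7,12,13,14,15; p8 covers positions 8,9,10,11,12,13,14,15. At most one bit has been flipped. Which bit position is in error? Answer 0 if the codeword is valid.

s1: b1⊕b3⊕b5⊕b7⊕b9⊕b11⊕b13⊕b15 = 1⊕0⊕1⊕0⊕0⊕0⊕0⊕0 = 0
s2: b2⊕b3⊕b6⊕b7⊕b10⊕b11⊕b14⊕b15 = 1⊕0⊕1⊕0⊕0⊕0⊕0⊕0 = 0
s4: b4⊕b5⊕b6⊕b7⊕b12⊕b13⊕b14⊕b15 = 1⊕1⊕1⊕0⊕1⊕0⊕0⊕0 = 0
s8: b8⊕b9⊕b10⊕b11⊕b12⊕b13⊕b14⊕b15 = 0⊕0⊕0⊕0⊕1⊕0⊕0⊕0 = 1
Syndrome (s8...s1) = 1000 → position 8.

8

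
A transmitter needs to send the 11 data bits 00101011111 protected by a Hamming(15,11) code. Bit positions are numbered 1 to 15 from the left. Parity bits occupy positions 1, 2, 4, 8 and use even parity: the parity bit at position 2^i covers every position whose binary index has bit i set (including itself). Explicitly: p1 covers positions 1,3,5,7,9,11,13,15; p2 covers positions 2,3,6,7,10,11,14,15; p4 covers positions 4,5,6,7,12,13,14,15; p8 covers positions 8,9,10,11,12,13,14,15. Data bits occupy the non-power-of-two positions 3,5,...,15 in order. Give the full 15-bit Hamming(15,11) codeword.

Place data bits at non-power-of-two positions: b3=0, b5=0, b6=1, b7=0, b9=1, b10=0, b11=1, b12=1, b13=1, b14=1, b15=1.
p1 = XOR of data positions {3,5,7,9,11,13,15} = 0⊕0⊕0⊕1⊕1⊕1⊕1 = 0
p2 = XOR of data positions {3,6,7,10,11,14,15} = 0⊕1⊕0⊕0⊕1⊕1⊕1 = 0
p4 = XOR of data positions {5,6,7,12,13,14,15} = 0⊕1⊕0⊕1⊕1⊕1⊕1 = 1
p8 = XOR of data positions {9,10,11,12,13,14,15} = 1⊕0⊕1⊕1⊕1⊕1⊕1 = 0
Codeword b1..b15 = 000101001011111

000101001011111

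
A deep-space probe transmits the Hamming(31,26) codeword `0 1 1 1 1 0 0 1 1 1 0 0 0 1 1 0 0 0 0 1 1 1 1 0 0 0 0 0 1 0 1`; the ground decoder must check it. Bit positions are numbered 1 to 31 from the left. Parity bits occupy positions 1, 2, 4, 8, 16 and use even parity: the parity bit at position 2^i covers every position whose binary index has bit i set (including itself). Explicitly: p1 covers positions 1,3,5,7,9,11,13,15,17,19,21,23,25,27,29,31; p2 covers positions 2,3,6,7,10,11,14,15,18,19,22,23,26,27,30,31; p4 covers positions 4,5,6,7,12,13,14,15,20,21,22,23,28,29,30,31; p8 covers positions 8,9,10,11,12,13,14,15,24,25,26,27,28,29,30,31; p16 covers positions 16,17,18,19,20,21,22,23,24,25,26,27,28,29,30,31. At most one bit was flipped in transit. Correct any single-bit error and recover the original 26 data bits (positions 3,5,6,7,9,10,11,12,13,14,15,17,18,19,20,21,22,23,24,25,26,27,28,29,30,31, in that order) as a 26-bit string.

11001100011000111100000101

s1: b1⊕b3⊕b5⊕b7⊕b9⊕b11⊕b13⊕b15⊕b17⊕b19⊕b21⊕b23⊕b25⊕b27⊕b29⊕b31 = 0⊕1⊕1⊕0⊕1⊕0⊕0⊕1⊕0⊕0⊕1⊕1⊕0⊕0⊕1⊕1 = 0
s2: b2⊕b3⊕b6⊕b7⊕b10⊕b11⊕b14⊕b15⊕b18⊕b19⊕b22⊕b23⊕b26⊕b27⊕b30⊕b31 = 1⊕1⊕0⊕0⊕1⊕0⊕1⊕1⊕0⊕0⊕1⊕1⊕0⊕0⊕0⊕1 = 0
s4: b4⊕b5⊕b6⊕b7⊕b12⊕b13⊕b14⊕b15⊕b20⊕b21⊕b22⊕b23⊕b28⊕b29⊕b30⊕b31 = 1⊕1⊕0⊕0⊕0⊕0⊕1⊕1⊕1⊕1⊕1⊕1⊕0⊕1⊕0⊕1 = 0
s8: b8⊕b9⊕b10⊕b11⊕b12⊕b13⊕b14⊕b15⊕b24⊕b25⊕b26⊕b27⊕b28⊕b29⊕b30⊕b31 = 1⊕1⊕1⊕0⊕0⊕0⊕1⊕1⊕0⊕0⊕0⊕0⊕0⊕1⊕0⊕1 = 1
s16: b16⊕b17⊕b18⊕b19⊕b20⊕b21⊕b22⊕b23⊕b24⊕b25⊕b26⊕b27⊕b28⊕b29⊕b30⊕b31 = 0⊕0⊕0⊕0⊕1⊕1⊕1⊕1⊕0⊕0⊕0⊕0⊕0⊕1⊕0⊕1 = 0
Syndrome (s16...s1) = 01000 → position 8.
Flip bit 8: corrected codeword = 0111100011000110000111100000101
Data bits at positions 3,5,6,7,9,10,11,12,13,14,15,17,18,19,20,21,22,23,24,25,26,27,28,29,30,31: 11001100011000111100000101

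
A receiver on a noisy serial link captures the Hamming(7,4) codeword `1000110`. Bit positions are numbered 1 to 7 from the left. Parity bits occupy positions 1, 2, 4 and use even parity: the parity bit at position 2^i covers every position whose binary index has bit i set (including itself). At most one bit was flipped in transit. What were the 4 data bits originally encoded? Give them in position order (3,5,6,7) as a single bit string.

0110

s1: b1⊕b3⊕b5⊕b7 = 1⊕0⊕1⊕0 = 0
s2: b2⊕b3⊕b6⊕b7 = 0⊕0⊕1⊕0 = 1
s4: b4⊕b5⊕b6⊕b7 = 0⊕1⊕1⊕0 = 0
Syndrome (s4...s1) = 010 → position 2.
Flip bit 2: corrected codeword = 1100110
Data bits at positions 3,5,6,7: 0110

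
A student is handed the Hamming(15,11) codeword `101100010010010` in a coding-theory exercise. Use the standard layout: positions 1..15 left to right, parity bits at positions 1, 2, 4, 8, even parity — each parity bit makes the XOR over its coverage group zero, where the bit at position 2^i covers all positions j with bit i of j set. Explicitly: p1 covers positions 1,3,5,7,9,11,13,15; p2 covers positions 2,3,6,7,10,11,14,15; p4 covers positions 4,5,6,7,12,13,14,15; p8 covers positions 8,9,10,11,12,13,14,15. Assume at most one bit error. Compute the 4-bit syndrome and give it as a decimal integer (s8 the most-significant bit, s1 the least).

s1: b1⊕b3⊕b5⊕b7⊕b9⊕b11⊕b13⊕b15 = 1⊕1⊕0⊕0⊕0⊕1⊕0⊕0 = 1
s2: b2⊕b3⊕b6⊕b7⊕b10⊕b11⊕b14⊕b15 = 0⊕1⊕0⊕0⊕0⊕1⊕1⊕0 = 1
s4: b4⊕b5⊕b6⊕b7⊕b12⊕b13⊕b14⊕b15 = 1⊕0⊕0⊕0⊕0⊕0⊕1⊕0 = 0
s8: b8⊕b9⊕b10⊕b11⊕b12⊕b13⊕b14⊕b15 = 1⊕0⊕0⊕1⊕0⊕0⊕1⊕0 = 1
Syndrome (s8...s1) = 1011 → position 11.

11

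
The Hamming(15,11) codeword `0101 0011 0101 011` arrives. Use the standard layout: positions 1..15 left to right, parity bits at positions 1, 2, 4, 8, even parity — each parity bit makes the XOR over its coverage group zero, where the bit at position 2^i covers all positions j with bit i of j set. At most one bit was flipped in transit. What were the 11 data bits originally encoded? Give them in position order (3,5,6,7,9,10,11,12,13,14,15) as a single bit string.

s1: b1⊕b3⊕b5⊕b7⊕b9⊕b11⊕b13⊕b15 = 0⊕0⊕0⊕1⊕0⊕0⊕0⊕1 = 0
s2: b2⊕b3⊕b6⊕b7⊕b10⊕b11⊕b14⊕b15 = 1⊕0⊕0⊕1⊕1⊕0⊕1⊕1 = 1
s4: b4⊕b5⊕b6⊕b7⊕b12⊕b13⊕b14⊕b15 = 1⊕0⊕0⊕1⊕1⊕0⊕1⊕1 = 1
s8: b8⊕b9⊕b10⊕b11⊕b12⊕b13⊕b14⊕b15 = 1⊕0⊕1⊕0⊕1⊕0⊕1⊕1 = 1
Syndrome (s8...s1) = 1110 → position 14.
Flip bit 14: corrected codeword = 010100110101001
Data bits at positions 3,5,6,7,9,10,11,12,13,14,15: 00010101001

00010101001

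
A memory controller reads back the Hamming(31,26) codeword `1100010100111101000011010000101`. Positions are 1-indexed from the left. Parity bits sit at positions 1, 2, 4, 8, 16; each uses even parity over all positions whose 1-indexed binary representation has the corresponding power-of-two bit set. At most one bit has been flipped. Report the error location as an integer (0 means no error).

0

s1: b1⊕b3⊕b5⊕b7⊕b9⊕b11⊕b13⊕b15⊕b17⊕b19⊕b21⊕b23⊕b25⊕b27⊕b29⊕b31 = 1⊕0⊕0⊕0⊕0⊕1⊕1⊕0⊕0⊕0⊕1⊕0⊕0⊕0⊕1⊕1 = 0
s2: b2⊕b3⊕b6⊕b7⊕b10⊕b11⊕b14⊕b15⊕b18⊕b19⊕b22⊕b23⊕b26⊕b27⊕b30⊕b31 = 1⊕0⊕1⊕0⊕0⊕1⊕1⊕0⊕0⊕0⊕1⊕0⊕0⊕0⊕0⊕1 = 0
s4: b4⊕b5⊕b6⊕b7⊕b12⊕b13⊕b14⊕b15⊕b20⊕b21⊕b22⊕b23⊕b28⊕b29⊕b30⊕b31 = 0⊕0⊕1⊕0⊕1⊕1⊕1⊕0⊕0⊕1⊕1⊕0⊕0⊕1⊕0⊕1 = 0
s8: b8⊕b9⊕b10⊕b11⊕b12⊕b13⊕b14⊕b15⊕b24⊕b25⊕b26⊕b27⊕b28⊕b29⊕b30⊕b31 = 1⊕0⊕0⊕1⊕1⊕1⊕1⊕0⊕1⊕0⊕0⊕0⊕0⊕1⊕0⊕1 = 0
s16: b16⊕b17⊕b18⊕b19⊕b20⊕b21⊕b22⊕b23⊕b24⊕b25⊕b26⊕b27⊕b28⊕b29⊕b30⊕b31 = 1⊕0⊕0⊕0⊕0⊕1⊕1⊕0⊕1⊕0⊕0⊕0⊕0⊕1⊕0⊕1 = 0
Syndrome (s16...s1) = 00000 → position 0 (no error).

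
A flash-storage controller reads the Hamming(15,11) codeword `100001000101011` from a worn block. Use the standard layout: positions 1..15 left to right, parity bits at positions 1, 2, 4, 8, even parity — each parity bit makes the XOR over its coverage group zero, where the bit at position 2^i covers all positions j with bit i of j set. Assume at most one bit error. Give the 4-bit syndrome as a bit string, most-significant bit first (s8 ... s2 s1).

0000

s1: b1⊕b3⊕b5⊕b7⊕b9⊕b11⊕b13⊕b15 = 1⊕0⊕0⊕0⊕0⊕0⊕0⊕1 = 0
s2: b2⊕b3⊕b6⊕b7⊕b10⊕b11⊕b14⊕b15 = 0⊕0⊕1⊕0⊕1⊕0⊕1⊕1 = 0
s4: b4⊕b5⊕b6⊕b7⊕b12⊕b13⊕b14⊕b15 = 0⊕0⊕1⊕0⊕1⊕0⊕1⊕1 = 0
s8: b8⊕b9⊕b10⊕b11⊕b12⊕b13⊕b14⊕b15 = 0⊕0⊕1⊕0⊕1⊕0⊕1⊕1 = 0
Syndrome (s8...s1) = 0000 → position 0 (no error).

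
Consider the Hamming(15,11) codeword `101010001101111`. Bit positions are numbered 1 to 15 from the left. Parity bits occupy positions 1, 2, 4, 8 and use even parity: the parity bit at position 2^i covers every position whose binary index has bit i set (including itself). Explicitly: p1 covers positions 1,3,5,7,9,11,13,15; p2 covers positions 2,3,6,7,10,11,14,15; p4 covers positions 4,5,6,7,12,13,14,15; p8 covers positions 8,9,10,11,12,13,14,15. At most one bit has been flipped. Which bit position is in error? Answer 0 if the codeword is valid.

4

s1: b1⊕b3⊕b5⊕b7⊕b9⊕b11⊕b13⊕b15 = 1⊕1⊕1⊕0⊕1⊕0⊕1⊕1 = 0
s2: b2⊕b3⊕b6⊕b7⊕b10⊕b11⊕b14⊕b15 = 0⊕1⊕0⊕0⊕1⊕0⊕1⊕1 = 0
s4: b4⊕b5⊕b6⊕b7⊕b12⊕b13⊕b14⊕b15 = 0⊕1⊕0⊕0⊕1⊕1⊕1⊕1 = 1
s8: b8⊕b9⊕b10⊕b11⊕b12⊕b13⊕b14⊕b15 = 0⊕1⊕1⊕0⊕1⊕1⊕1⊕1 = 0
Syndrome (s8...s1) = 0100 → position 4.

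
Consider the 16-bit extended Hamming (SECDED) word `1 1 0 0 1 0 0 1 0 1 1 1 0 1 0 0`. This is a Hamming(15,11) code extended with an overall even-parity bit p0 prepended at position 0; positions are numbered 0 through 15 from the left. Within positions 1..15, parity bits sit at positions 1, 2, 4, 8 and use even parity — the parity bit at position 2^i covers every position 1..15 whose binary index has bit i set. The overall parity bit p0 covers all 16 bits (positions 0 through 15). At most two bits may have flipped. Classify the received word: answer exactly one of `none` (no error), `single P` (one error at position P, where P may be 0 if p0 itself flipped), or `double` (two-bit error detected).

s1: b1⊕b3⊕b5⊕b7⊕b9⊕b11⊕b13⊕b15 = 1⊕0⊕0⊕1⊕1⊕1⊕1⊕0 = 1
s2: b2⊕b3⊕b6⊕b7⊕b10⊕b11⊕b14⊕b15 = 0⊕0⊕0⊕1⊕1⊕1⊕0⊕0 = 1
s4: b4⊕b5⊕b6⊕b7⊕b12⊕b13⊕b14⊕b15 = 1⊕0⊕0⊕1⊕0⊕1⊕0⊕0 = 1
s8: b8⊕b9⊕b10⊕b11⊕b12⊕b13⊕b14⊕b15 = 0⊕1⊕1⊕1⊕0⊕1⊕0⊕0 = 0
Syndrome (s8...s1) = 0111 → position 7.
Overall parity (XOR of all 16 bits, including p0): 1⊕1⊕0⊕0⊕1⊕0⊕0⊕1⊕0⊕1⊕1⊕1⊕0⊕1⊕0⊕0 = 0
Overall=0, syndrome position=7 → double-bit error detected (uncorrectable).

double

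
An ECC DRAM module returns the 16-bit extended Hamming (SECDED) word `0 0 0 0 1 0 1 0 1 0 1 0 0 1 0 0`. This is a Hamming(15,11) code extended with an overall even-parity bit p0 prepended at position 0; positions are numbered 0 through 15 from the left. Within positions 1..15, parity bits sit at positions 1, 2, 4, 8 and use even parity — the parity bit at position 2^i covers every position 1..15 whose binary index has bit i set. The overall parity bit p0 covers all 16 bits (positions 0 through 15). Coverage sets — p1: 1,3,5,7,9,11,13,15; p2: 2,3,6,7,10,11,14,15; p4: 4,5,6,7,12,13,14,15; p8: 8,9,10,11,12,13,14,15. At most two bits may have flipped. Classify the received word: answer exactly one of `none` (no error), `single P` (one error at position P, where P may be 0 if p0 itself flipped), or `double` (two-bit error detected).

s1: b1⊕b3⊕b5⊕b7⊕b9⊕b11⊕b13⊕b15 = 0⊕0⊕0⊕0⊕0⊕0⊕1⊕0 = 1
s2: b2⊕b3⊕b6⊕b7⊕b10⊕b11⊕b14⊕b15 = 0⊕0⊕1⊕0⊕1⊕0⊕0⊕0 = 0
s4: b4⊕b5⊕b6⊕b7⊕b12⊕b13⊕b14⊕b15 = 1⊕0⊕1⊕0⊕0⊕1⊕0⊕0 = 1
s8: b8⊕b9⊕b10⊕b11⊕b12⊕b13⊕b14⊕b15 = 1⊕0⊕1⊕0⊕0⊕1⊕0⊕0 = 1
Syndrome (s8...s1) = 1101 → position 13.
Overall parity (XOR of all 16 bits, including p0): 0⊕0⊕0⊕0⊕1⊕0⊕1⊕0⊕1⊕0⊕1⊕0⊕0⊕1⊕0⊕0 = 1
Overall=1, syndrome position=13 → single-bit error at position 13.

single 13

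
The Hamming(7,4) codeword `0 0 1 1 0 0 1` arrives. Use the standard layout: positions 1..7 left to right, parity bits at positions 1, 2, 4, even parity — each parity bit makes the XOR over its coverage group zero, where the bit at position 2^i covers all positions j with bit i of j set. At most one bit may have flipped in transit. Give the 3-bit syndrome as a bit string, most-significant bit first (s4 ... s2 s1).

s1: b1⊕b3⊕b5⊕b7 = 0⊕1⊕0⊕1 = 0
s2: b2⊕b3⊕b6⊕b7 = 0⊕1⊕0⊕1 = 0
s4: b4⊕b5⊕b6⊕b7 = 1⊕0⊕0⊕1 = 0
Syndrome (s4...s1) = 000 → position 0 (no error).

000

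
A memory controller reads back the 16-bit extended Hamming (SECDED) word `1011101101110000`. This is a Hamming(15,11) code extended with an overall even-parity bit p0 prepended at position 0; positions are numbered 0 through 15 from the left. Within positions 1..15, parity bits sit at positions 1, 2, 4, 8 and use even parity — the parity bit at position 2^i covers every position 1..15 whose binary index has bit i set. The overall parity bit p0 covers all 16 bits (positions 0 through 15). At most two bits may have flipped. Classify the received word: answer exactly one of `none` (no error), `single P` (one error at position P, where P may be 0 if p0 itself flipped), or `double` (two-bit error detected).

single 12

s1: b1⊕b3⊕b5⊕b7⊕b9⊕b11⊕b13⊕b15 = 0⊕1⊕0⊕1⊕1⊕1⊕0⊕0 = 0
s2: b2⊕b3⊕b6⊕b7⊕b10⊕b11⊕b14⊕b15 = 1⊕1⊕1⊕1⊕1⊕1⊕0⊕0 = 0
s4: b4⊕b5⊕b6⊕b7⊕b12⊕b13⊕b14⊕b15 = 1⊕0⊕1⊕1⊕0⊕0⊕0⊕0 = 1
s8: b8⊕b9⊕b10⊕b11⊕b12⊕b13⊕b14⊕b15 = 0⊕1⊕1⊕1⊕0⊕0⊕0⊕0 = 1
Syndrome (s8...s1) = 1100 → position 12.
Overall parity (XOR of all 16 bits, including p0): 1⊕0⊕1⊕1⊕1⊕0⊕1⊕1⊕0⊕1⊕1⊕1⊕0⊕0⊕0⊕0 = 1
Overall=1, syndrome position=12 → single-bit error at position 12.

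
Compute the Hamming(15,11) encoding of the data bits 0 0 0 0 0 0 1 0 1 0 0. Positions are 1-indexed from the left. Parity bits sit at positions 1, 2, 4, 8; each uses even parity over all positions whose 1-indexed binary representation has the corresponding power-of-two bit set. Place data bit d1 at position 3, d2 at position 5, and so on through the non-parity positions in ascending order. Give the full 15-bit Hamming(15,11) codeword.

Place data bits at non-power-of-two positions: b3=0, b5=0, b6=0, b7=0, b9=0, b10=0, b11=1, b12=0, b13=1, b14=0, b15=0.
p1 = XOR of data positions {3,5,7,9,11,13,15} = 0⊕0⊕0⊕0⊕1⊕1⊕0 = 0
p2 = XOR of data positions {3,6,7,10,11,14,15} = 0⊕0⊕0⊕0⊕1⊕0⊕0 = 1
p4 = XOR of data positions {5,6,7,12,13,14,15} = 0⊕0⊕0⊕0⊕1⊕0⊕0 = 1
p8 = XOR of data positions {9,10,11,12,13,14,15} = 0⊕0⊕1⊕0⊕1⊕0⊕0 = 0
Codeword b1..b15 = 010100000010100

010100000010100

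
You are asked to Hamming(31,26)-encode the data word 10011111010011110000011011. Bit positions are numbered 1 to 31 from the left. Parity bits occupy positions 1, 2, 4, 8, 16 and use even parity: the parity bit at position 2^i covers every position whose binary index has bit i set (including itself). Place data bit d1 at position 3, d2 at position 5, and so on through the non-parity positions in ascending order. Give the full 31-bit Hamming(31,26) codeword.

0010001111110100011110000011011

Place data bits at non-power-of-two positions: b3=1, b5=0, b6=0, b7=1, b9=1, b10=1, b11=1, b12=1, b13=0, b14=1, b15=0, b17=0, b18=1, b19=1, b20=1, b21=1, b22=0, b23=0, b24=0, b25=0, b26=0, b27=1, b28=1, b29=0, b30=1, b31=1.
p1 = XOR of data positions {3,5,7,9,11,13,15,17,19,21,23,25,27,29,31} = 1⊕0⊕1⊕1⊕1⊕0⊕0⊕0⊕1⊕1⊕0⊕0⊕1⊕0⊕1 = 0
p2 = XOR of data positions {3,6,7,10,11,14,15,18,19,22,23,26,27,30,31} = 1⊕0⊕1⊕1⊕1⊕1⊕0⊕1⊕1⊕0⊕0⊕0⊕1⊕1⊕1 = 0
p4 = XOR of data positions {5,6,7,12,13,14,15,20,21,22,23,28,29,30,31} = 0⊕0⊕1⊕1⊕0⊕1⊕0⊕1⊕1⊕0⊕0⊕1⊕0⊕1⊕1 = 0
p8 = XOR of data positions {9,10,11,12,13,14,15,24,25,26,27,28,29,30,31} = 1⊕1⊕1⊕1⊕0⊕1⊕0⊕0⊕0⊕0⊕1⊕1⊕0⊕1⊕1 = 1
p16 = XOR of data positions {17,18,19,20,21,22,23,24,25,26,27,28,29,30,31} = 0⊕1⊕1⊕1⊕1⊕0⊕0⊕0⊕0⊕0⊕1⊕1⊕0⊕1⊕1 = 0
Codeword b1..b31 = 0010001111110100011110000011011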